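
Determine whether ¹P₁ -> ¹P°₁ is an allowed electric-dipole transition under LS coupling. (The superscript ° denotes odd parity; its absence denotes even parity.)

Initial level: S=0, L=1, J=1, parity even. Final level: S=0, L=1, J=1, parity odd.
Parity must change: even → odd — passes.
ΔS = 0: S: 0 → 0 — passes.
ΔL = 0, ±1 (not L=0↔0): L: 1 → 1, ΔL = +0 — passes.
ΔJ = 0, ±1 (not J=0↔0): J: 1 → 1, ΔJ = +0 — passes.
All four E1 rules are satisfied.

allowed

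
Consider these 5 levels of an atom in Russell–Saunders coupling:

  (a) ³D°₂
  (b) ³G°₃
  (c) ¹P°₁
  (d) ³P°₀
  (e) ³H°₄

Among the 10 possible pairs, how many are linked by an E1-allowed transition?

0

(a)–(b): forbidden (parity, ΔL).
(a)–(c): forbidden (parity, ΔS).
(a)–(d): forbidden (parity, ΔJ).
(a)–(e): forbidden (parity, ΔL, ΔJ).
(b)–(c): forbidden (parity, ΔS, ΔL, ΔJ).
(b)–(d): forbidden (parity, ΔL, ΔJ).
(b)–(e): forbidden (parity).
(c)–(d): forbidden (parity, ΔS).
(c)–(e): forbidden (parity, ΔS, ΔL, ΔJ).
(d)–(e): forbidden (parity, ΔL, ΔJ).
Allowed pairs: 0 of 10.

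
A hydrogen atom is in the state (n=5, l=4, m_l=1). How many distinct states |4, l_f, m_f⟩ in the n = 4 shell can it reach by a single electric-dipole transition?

3

E1 requires Δl = ±1, so l_f ∈ {3, 5}; with 0 ≤ l_f ≤ n_f−1 = 3, the allowed l_f values are {3}.
For l_f = 3: m_f ∈ {m_i−1, m_i, m_i+1} ∩ [−3, 3] = {0, 1, 2} → 3 states.
Total: 3.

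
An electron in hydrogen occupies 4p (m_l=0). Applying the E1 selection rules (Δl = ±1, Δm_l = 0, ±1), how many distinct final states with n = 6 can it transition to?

4

E1 requires Δl = ±1, so l_f ∈ {0, 2}; with 0 ≤ l_f ≤ n_f−1 = 5, the allowed l_f values are {0, 2}.
For l_f = 0: m_f ∈ {m_i−1, m_i, m_i+1} ∩ [−0, 0] = {0} → 1 state.
For l_f = 2: m_f ∈ {m_i−1, m_i, m_i+1} ∩ [−2, 2] = {-1, 0, 1} → 3 states.
Total: 4.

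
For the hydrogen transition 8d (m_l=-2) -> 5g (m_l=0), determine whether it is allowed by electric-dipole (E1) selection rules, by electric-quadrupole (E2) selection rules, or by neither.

E2

Δl = 4 − 2 = +2; l_i + l_f = 6.
Δm_l = +2.
E1 (Δl = ±1, |Δm_l| ≤ 1): not satisfied.
E2 (Δl = 0,±2, l_i+l_f ≥ 2, |Δm_l| ≤ 2): satisfied.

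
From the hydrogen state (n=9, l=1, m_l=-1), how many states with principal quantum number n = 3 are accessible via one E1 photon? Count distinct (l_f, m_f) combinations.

4

E1 requires Δl = ±1, so l_f ∈ {0, 2}; with 0 ≤ l_f ≤ n_f−1 = 2, the allowed l_f values are {0, 2}.
For l_f = 0: m_f ∈ {m_i−1, m_i, m_i+1} ∩ [−0, 0] = {0} → 1 state.
For l_f = 2: m_f ∈ {m_i−1, m_i, m_i+1} ∩ [−2, 2] = {-2, -1, 0} → 3 states.
Total: 4.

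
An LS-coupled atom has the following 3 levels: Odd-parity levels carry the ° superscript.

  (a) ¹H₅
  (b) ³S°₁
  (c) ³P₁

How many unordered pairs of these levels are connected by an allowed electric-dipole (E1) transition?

1

(a)–(b): forbidden (ΔS, ΔL, ΔJ).
(a)–(c): forbidden (parity, ΔS, ΔL, ΔJ).
(b)–(c): allowed.
Allowed pairs: 1 of 3.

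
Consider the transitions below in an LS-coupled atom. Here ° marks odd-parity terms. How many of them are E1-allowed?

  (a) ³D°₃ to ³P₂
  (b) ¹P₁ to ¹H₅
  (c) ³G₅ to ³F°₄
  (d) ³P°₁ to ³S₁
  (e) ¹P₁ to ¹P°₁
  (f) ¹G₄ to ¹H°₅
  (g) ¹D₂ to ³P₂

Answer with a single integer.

5

(a) allowed
(b) forbidden (parity, ΔL, ΔJ fail)
(c) allowed
(d) allowed
(e) allowed
(f) allowed
(g) forbidden (parity, ΔS fail)
Total allowed: 5 of 7.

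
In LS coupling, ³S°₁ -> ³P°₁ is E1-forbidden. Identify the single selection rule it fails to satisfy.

parity

Initial level: S=1, L=0, J=1, parity odd. Final level: S=1, L=1, J=1, parity odd.
ΔL = 0, ±1 (not L=0↔0): L: 0 → 1, ΔL = +1 — ok.
ΔS = 0: S: 1 → 1 — ok.
Parity must change: odd → odd — fails.
ΔJ = 0, ±1 (not J=0↔0): J: 1 → 1, ΔJ = +0 — ok.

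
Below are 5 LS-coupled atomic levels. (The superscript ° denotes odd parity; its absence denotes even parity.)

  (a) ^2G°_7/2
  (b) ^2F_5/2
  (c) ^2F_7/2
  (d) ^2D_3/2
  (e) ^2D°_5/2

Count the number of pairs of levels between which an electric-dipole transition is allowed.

(a)–(b): allowed.
(a)–(c): allowed.
(a)–(d): forbidden (ΔL, ΔJ).
(a)–(e): forbidden (parity, ΔL).
(b)–(c): forbidden (parity).
(b)–(d): forbidden (parity).
(b)–(e): allowed.
(c)–(d): forbidden (parity, ΔJ).
(c)–(e): allowed.
(d)–(e): allowed.
Allowed pairs: 5 of 10.

5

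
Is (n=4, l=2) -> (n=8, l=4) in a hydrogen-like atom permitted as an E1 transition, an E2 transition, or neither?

E2

Δl = 4 − 2 = +2; l_i + l_f = 6.
E1 (Δl = ±1): not satisfied.
E2 (Δl = 0,±2, l_i+l_f ≥ 2): satisfied.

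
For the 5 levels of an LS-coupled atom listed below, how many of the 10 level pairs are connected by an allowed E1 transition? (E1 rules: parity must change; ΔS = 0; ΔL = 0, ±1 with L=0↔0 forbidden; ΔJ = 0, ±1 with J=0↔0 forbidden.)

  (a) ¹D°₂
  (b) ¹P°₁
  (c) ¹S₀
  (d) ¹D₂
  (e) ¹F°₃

4

(a)–(b): forbidden (parity).
(a)–(c): forbidden (ΔL, ΔJ).
(a)–(d): allowed.
(a)–(e): forbidden (parity).
(b)–(c): allowed.
(b)–(d): allowed.
(b)–(e): forbidden (parity, ΔL, ΔJ).
(c)–(d): forbidden (parity, ΔL, ΔJ).
(c)–(e): forbidden (ΔL, ΔJ).
(d)–(e): allowed.
Allowed pairs: 4 of 10.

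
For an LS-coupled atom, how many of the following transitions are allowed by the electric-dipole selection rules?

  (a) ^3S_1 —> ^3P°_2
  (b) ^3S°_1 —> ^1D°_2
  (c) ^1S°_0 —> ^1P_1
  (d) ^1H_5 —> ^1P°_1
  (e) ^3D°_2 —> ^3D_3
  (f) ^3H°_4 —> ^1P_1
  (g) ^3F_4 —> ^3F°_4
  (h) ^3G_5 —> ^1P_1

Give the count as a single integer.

(a) allowed
(b) forbidden (parity, ΔS, ΔL fail)
(c) allowed
(d) forbidden (ΔL, ΔJ fail)
(e) allowed
(f) forbidden (ΔS, ΔL, ΔJ fail)
(g) allowed
(h) forbidden (parity, ΔS, ΔL, ΔJ fail)
Total allowed: 4 of 8.

4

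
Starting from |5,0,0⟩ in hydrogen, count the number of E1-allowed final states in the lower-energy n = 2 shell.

3

E1 requires Δl = ±1, so l_f ∈ {-1, 1}; with 0 ≤ l_f ≤ n_f−1 = 1, the allowed l_f values are {1}.
For l_f = 1: m_f ∈ {m_i−1, m_i, m_i+1} ∩ [−1, 1] = {-1, 0, 1} → 3 states.
Total: 3.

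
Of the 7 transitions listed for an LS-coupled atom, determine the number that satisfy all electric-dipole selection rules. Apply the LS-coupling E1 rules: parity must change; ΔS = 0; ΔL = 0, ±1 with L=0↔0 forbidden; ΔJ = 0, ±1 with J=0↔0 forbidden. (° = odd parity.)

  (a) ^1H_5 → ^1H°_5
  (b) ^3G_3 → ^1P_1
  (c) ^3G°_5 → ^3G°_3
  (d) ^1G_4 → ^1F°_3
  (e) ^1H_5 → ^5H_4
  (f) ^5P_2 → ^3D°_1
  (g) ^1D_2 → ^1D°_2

3

(a) allowed
(b) forbidden (parity, ΔS, ΔL, ΔJ fail)
(c) forbidden (parity, ΔJ fail)
(d) allowed
(e) forbidden (parity, ΔS fail)
(f) forbidden (ΔS fails)
(g) allowed
Total allowed: 3 of 7.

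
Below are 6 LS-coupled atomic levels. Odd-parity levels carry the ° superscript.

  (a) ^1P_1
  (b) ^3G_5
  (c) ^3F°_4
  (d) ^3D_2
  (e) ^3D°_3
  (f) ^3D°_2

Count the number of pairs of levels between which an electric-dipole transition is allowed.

(a)–(b): forbidden (parity, ΔS, ΔL, ΔJ).
(a)–(c): forbidden (ΔS, ΔL, ΔJ).
(a)–(d): forbidden (parity, ΔS).
(a)–(e): forbidden (ΔS, ΔJ).
(a)–(f): forbidden (ΔS).
(b)–(c): allowed.
(b)–(d): forbidden (parity, ΔL, ΔJ).
(b)–(e): forbidden (ΔL, ΔJ).
(b)–(f): forbidden (ΔL, ΔJ).
(c)–(d): forbidden (ΔJ).
(c)–(e): forbidden (parity).
(c)–(f): forbidden (parity, ΔJ).
(d)–(e): allowed.
(d)–(f): allowed.
(e)–(f): forbidden (parity).
Allowed pairs: 3 of 15.

3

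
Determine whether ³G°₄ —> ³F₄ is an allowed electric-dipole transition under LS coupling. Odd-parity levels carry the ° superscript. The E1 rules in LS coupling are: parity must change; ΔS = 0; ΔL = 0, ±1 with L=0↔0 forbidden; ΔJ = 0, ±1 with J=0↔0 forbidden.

Reading off the term symbols: S 1→1, L 4→3, J 4→4, parity odd→even.
Parity must change: odd → even — passes.
ΔS = 0: S: 1 → 1 — passes.
ΔL = 0, ±1 (not L=0↔0): L: 4 → 3, ΔL = -1 — passes.
ΔJ = 0, ±1 (not J=0↔0): J: 4 → 4, ΔJ = +0 — passes.
All four E1 rules are satisfied.

allowed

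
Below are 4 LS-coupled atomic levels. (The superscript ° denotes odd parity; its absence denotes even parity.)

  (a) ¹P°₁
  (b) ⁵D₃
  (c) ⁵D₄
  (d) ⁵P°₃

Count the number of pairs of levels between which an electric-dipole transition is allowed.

(a)–(b): forbidden (ΔS, ΔJ).
(a)–(c): forbidden (ΔS, ΔJ).
(a)–(d): forbidden (parity, ΔS, ΔJ).
(b)–(c): forbidden (parity).
(b)–(d): allowed.
(c)–(d): allowed.
Allowed pairs: 2 of 6.

2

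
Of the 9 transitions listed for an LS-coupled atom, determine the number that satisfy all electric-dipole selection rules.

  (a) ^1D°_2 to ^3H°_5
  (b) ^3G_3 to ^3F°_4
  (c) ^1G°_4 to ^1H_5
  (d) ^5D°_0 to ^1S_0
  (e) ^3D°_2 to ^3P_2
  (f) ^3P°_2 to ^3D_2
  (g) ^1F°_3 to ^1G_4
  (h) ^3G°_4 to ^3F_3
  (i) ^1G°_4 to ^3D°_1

(a) forbidden (parity, ΔS, ΔL, ΔJ fail)
(b) allowed
(c) allowed
(d) forbidden (ΔS, ΔL, ΔJ fail)
(e) allowed
(f) allowed
(g) allowed
(h) allowed
(i) forbidden (parity, ΔS, ΔL, ΔJ fail)
Total allowed: 6 of 9.

6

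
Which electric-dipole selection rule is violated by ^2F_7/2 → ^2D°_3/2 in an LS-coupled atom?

the ΔJ = 0, ±1 rule

Reading off the term symbols: S 1/2→1/2, L 3→2, J 7/2→3/2, parity even→odd.
ΔL = 0, ±1 (not L=0↔0): L: 3 → 2, ΔL = -1 — ✓.
Parity must change: even → odd — ✓.
ΔJ = 0, ±1 (not J=0↔0): J: 7/2 → 3/2, ΔJ = -2 — ✗.
ΔS = 0: S: 1/2 → 1/2 — ✓.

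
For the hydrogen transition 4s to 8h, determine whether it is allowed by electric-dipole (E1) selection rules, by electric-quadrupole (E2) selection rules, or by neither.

neither

Δl = 5 − 0 = +5; l_i + l_f = 5.
E1 (Δl = ±1): not satisfied.
E2 (Δl = 0,±2, l_i+l_f ≥ 2): not satisfied.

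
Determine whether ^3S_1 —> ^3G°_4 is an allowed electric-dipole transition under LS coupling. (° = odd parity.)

ΔL = 0, ±1 (not L=0↔0): L: 0 → 4, ΔL = +4 — fails.
ΔJ = 0, ±1 (not J=0↔0): J: 1 → 4, ΔJ = +3 — fails.
Parity must change: even → odd — passes.
ΔS = 0: S: 1 → 1 — passes.
Rule(s) violated: ΔL, ΔJ.

forbidden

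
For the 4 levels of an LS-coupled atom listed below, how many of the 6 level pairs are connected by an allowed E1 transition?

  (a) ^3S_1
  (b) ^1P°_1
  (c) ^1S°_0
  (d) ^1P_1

2

(a)–(b): forbidden (ΔS).
(a)–(c): forbidden (ΔS, ΔL).
(a)–(d): forbidden (parity, ΔS).
(b)–(c): forbidden (parity).
(b)–(d): allowed.
(c)–(d): allowed.
Allowed pairs: 2 of 6.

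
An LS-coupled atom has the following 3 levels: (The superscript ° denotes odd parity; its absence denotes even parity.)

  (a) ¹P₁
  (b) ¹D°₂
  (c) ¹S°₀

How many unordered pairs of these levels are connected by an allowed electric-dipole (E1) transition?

2

(a)–(b): allowed.
(a)–(c): allowed.
(b)–(c): forbidden (parity, ΔL, ΔJ).
Allowed pairs: 2 of 3.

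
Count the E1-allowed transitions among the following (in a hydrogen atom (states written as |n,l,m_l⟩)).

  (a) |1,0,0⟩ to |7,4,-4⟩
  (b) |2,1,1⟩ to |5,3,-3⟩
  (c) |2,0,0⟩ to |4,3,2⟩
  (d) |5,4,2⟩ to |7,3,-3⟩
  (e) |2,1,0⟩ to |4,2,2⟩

(a) forbidden — Δl = +4 (E1 requires Δl = ±1); Δm_l = -4 (E1 requires Δm_l = 0, ±1)
(b) forbidden — Δl = +2 (E1 requires Δl = ±1); Δm_l = -4 (E1 requires Δm_l = 0, ±1)
(c) forbidden — Δl = +3 (E1 requires Δl = ±1); Δm_l = +2 (E1 requires Δm_l = 0, ±1)
(d) forbidden — Δm_l = -5 (E1 requires Δm_l = 0, ±1)
(e) forbidden — Δm_l = +2 (E1 requires Δm_l = 0, ±1)
Total allowed: 0 of 5.

0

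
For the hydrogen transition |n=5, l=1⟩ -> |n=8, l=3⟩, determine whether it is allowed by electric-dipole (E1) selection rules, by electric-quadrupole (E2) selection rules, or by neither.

Δl = 3 − 1 = +2; l_i + l_f = 4.
E1 (Δl = ±1): not satisfied.
E2 (Δl = 0,±2, l_i+l_f ≥ 2): satisfied.

E2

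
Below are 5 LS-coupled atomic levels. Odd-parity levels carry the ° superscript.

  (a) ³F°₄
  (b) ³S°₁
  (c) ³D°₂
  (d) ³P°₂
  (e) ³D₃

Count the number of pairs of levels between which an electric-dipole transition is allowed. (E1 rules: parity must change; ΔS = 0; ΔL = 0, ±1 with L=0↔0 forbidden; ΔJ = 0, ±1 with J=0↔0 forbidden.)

(a)–(b): forbidden (parity, ΔL, ΔJ).
(a)–(c): forbidden (parity, ΔJ).
(a)–(d): forbidden (parity, ΔL, ΔJ).
(a)–(e): allowed.
(b)–(c): forbidden (parity, ΔL).
(b)–(d): forbidden (parity).
(b)–(e): forbidden (ΔL, ΔJ).
(c)–(d): forbidden (parity).
(c)–(e): allowed.
(d)–(e): allowed.
Allowed pairs: 3 of 10.

3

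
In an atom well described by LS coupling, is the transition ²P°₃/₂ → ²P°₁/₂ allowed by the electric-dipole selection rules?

forbidden

Reading off the term symbols: S 1/2→1/2, L 1→1, J 3/2→1/2, parity odd→odd.
Parity must change: odd → odd — fails.
ΔS = 0: S: 1/2 → 1/2 — ok.
ΔL = 0, ±1 (not L=0↔0): L: 1 → 1, ΔL = +0 — ok.
ΔJ = 0, ±1 (not J=0↔0): J: 3/2 → 1/2, ΔJ = -1 — ok.
Rule(s) violated: parity.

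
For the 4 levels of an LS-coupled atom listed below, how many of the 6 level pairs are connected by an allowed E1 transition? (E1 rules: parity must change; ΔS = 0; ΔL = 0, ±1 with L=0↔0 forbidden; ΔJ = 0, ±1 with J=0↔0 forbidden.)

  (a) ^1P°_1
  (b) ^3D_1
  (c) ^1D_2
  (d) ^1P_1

2

(a)–(b): forbidden (ΔS).
(a)–(c): allowed.
(a)–(d): allowed.
(b)–(c): forbidden (parity, ΔS).
(b)–(d): forbidden (parity, ΔS).
(c)–(d): forbidden (parity).
Allowed pairs: 2 of 6.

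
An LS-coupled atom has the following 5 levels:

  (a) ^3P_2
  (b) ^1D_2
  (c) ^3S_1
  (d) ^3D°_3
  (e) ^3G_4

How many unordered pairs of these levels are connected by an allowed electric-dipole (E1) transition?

(a)–(b): forbidden (parity, ΔS).
(a)–(c): forbidden (parity).
(a)–(d): allowed.
(a)–(e): forbidden (parity, ΔL, ΔJ).
(b)–(c): forbidden (parity, ΔS, ΔL).
(b)–(d): forbidden (ΔS).
(b)–(e): forbidden (parity, ΔS, ΔL, ΔJ).
(c)–(d): forbidden (ΔL, ΔJ).
(c)–(e): forbidden (parity, ΔL, ΔJ).
(d)–(e): forbidden (ΔL).
Allowed pairs: 1 of 10.

1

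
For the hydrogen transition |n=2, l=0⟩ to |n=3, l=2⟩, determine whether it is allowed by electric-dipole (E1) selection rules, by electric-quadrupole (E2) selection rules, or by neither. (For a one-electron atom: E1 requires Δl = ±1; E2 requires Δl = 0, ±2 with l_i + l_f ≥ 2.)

Δl = 2 − 0 = +2; l_i + l_f = 2.
E1 (Δl = ±1): not satisfied.
E2 (Δl = 0,±2, l_i+l_f ≥ 2): satisfied.

E2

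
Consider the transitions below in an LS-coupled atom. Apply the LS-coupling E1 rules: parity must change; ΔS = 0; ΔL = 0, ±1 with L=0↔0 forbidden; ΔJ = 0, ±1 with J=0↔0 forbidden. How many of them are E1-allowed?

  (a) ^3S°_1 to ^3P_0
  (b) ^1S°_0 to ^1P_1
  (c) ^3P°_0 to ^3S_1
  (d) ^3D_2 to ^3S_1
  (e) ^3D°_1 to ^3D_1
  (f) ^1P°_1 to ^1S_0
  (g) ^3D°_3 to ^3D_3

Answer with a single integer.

(a) allowed
(b) allowed
(c) allowed
(d) forbidden (parity, ΔL fail)
(e) allowed
(f) allowed
(g) allowed
Total allowed: 6 of 7.

6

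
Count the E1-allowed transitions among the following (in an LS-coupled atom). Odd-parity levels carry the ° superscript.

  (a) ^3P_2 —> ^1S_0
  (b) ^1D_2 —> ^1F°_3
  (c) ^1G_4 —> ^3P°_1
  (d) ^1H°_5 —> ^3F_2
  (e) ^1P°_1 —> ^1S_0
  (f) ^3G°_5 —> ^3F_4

(a) forbidden (parity, ΔS, ΔJ fail)
(b) allowed
(c) forbidden (ΔS, ΔL, ΔJ fail)
(d) forbidden (ΔS, ΔL, ΔJ fail)
(e) allowed
(f) allowed
Total allowed: 3 of 6.

3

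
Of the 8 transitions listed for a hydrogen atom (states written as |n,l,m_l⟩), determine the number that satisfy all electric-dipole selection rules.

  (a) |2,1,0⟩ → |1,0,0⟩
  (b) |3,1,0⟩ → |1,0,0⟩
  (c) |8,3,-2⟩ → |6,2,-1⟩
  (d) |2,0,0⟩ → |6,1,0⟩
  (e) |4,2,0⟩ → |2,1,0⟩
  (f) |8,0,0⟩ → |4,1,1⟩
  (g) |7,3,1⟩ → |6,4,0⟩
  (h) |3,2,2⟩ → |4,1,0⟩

7

(a) allowed
(b) allowed
(c) allowed
(d) allowed
(e) allowed
(f) allowed
(g) allowed
(h) forbidden — Δm_l = -2 (E1 requires Δm_l = 0, ±1)
Total allowed: 7 of 8.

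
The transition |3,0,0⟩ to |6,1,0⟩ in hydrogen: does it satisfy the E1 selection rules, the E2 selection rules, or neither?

E1

Δl = 1 − 0 = +1; l_i + l_f = 1.
Δm_l = +0.
E1 (Δl = ±1, |Δm_l| ≤ 1): satisfied.
E2 (Δl = 0,±2, l_i+l_f ≥ 2, |Δm_l| ≤ 2): not satisfied.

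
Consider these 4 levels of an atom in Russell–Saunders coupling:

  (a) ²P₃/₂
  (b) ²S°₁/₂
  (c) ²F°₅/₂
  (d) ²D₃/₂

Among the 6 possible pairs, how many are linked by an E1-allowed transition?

(a)–(b): allowed.
(a)–(c): forbidden (ΔL).
(a)–(d): forbidden (parity).
(b)–(c): forbidden (parity, ΔL, ΔJ).
(b)–(d): forbidden (ΔL).
(c)–(d): allowed.
Allowed pairs: 2 of 6.

2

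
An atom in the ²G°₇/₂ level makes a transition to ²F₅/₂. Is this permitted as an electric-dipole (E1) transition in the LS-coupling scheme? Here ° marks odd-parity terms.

allowed

Parity must change: odd → even — passes.
ΔS = 0: S: 1/2 → 1/2 — passes.
ΔL = 0, ±1 (not L=0↔0): L: 4 → 3, ΔL = -1 — passes.
ΔJ = 0, ±1 (not J=0↔0): J: 7/2 → 5/2, ΔJ = -1 — passes.
All four E1 rules are satisfied.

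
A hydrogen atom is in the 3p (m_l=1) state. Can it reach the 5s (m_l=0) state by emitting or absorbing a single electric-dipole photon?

allowed

Initial l = 1, final l = 0, so Δl = -1. E1 requires Δl = ±1: satisfied.
Δm_l = 0 − (1) = -1. E1 requires Δm_l = 0, ±1: satisfied.
All E1 selection rules are satisfied.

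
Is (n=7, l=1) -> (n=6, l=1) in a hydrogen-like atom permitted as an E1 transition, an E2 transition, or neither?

E2

Δl = 1 − 1 = +0; l_i + l_f = 2.
E1 (Δl = ±1): not satisfied.
E2 (Δl = 0,±2, l_i+l_f ≥ 2): satisfied.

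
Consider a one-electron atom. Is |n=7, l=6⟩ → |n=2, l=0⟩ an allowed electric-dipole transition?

l: 6 → 0 (Δl = -6). Δl = ±1 fails.
The transition is electric-dipole forbidden.

forbidden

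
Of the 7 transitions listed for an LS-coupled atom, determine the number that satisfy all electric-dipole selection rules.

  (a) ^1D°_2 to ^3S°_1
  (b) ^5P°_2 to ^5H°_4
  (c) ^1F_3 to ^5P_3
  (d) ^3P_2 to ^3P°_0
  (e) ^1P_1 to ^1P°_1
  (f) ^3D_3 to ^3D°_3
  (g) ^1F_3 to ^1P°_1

(a) forbidden (parity, ΔS, ΔL fail)
(b) forbidden (parity, ΔL, ΔJ fail)
(c) forbidden (parity, ΔS, ΔL fail)
(d) forbidden (ΔJ fails)
(e) allowed
(f) allowed
(g) forbidden (ΔL, ΔJ fail)
Total allowed: 2 of 7.

2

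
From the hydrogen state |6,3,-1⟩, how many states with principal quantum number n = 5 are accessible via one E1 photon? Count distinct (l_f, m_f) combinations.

E1 requires Δl = ±1, so l_f ∈ {2, 4}; with 0 ≤ l_f ≤ n_f−1 = 4, the allowed l_f values are {2, 4}.
For l_f = 2: m_f ∈ {m_i−1, m_i, m_i+1} ∩ [−2, 2] = {-2, -1, 0} → 3 states.
For l_f = 4: m_f ∈ {m_i−1, m_i, m_i+1} ∩ [−4, 4] = {-2, -1, 0} → 3 states.
Total: 6.

6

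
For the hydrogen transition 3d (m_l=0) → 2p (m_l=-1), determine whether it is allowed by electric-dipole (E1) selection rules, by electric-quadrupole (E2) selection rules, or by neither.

Δl = 1 − 2 = -1; l_i + l_f = 3.
Δm_l = -1.
E1 (Δl = ±1, |Δm_l| ≤ 1): satisfied.
E2 (Δl = 0,±2, l_i+l_f ≥ 2, |Δm_l| ≤ 2): not satisfied.

E1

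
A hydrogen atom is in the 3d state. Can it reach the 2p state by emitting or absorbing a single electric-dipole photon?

allowed

l: 2 → 1 (Δl = -1). Δl = ±1 ok.
All E1 selection rules are satisfied.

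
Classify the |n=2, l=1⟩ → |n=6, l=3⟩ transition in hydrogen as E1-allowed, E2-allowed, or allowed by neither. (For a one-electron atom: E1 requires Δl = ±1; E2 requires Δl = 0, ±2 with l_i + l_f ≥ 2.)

Δl = 3 − 1 = +2; l_i + l_f = 4.
E1 (Δl = ±1): not satisfied.
E2 (Δl = 0,±2, l_i+l_f ≥ 2): satisfied.

E2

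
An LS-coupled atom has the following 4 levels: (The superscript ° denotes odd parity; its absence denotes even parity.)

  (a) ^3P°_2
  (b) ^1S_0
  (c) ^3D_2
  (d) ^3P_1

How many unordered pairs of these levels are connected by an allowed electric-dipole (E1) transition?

(a)–(b): forbidden (ΔS, ΔJ).
(a)–(c): allowed.
(a)–(d): allowed.
(b)–(c): forbidden (parity, ΔS, ΔL, ΔJ).
(b)–(d): forbidden (parity, ΔS).
(c)–(d): forbidden (parity).
Allowed pairs: 2 of 6.

2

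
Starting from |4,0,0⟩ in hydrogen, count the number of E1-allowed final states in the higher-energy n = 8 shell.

E1 requires Δl = ±1, so l_f ∈ {-1, 1}; with 0 ≤ l_f ≤ n_f−1 = 7, the allowed l_f values are {1}.
For l_f = 1: m_f ∈ {m_i−1, m_i, m_i+1} ∩ [−1, 1] = {-1, 0, 1} → 3 states.
Total: 3.

3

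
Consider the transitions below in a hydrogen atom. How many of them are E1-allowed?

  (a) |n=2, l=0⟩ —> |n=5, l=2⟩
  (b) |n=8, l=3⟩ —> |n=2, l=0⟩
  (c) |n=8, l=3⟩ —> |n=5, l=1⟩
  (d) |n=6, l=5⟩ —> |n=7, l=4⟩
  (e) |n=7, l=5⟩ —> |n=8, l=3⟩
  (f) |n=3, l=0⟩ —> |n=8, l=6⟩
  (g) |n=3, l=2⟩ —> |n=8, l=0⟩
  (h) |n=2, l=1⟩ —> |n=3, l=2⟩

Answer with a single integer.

2

(a) forbidden — Δl = +2 (E1 requires Δl = ±1)
(b) forbidden — Δl = -3 (E1 requires Δl = ±1)
(c) forbidden — Δl = -2 (E1 requires Δl = ±1)
(d) allowed
(e) forbidden — Δl = -2 (E1 requires Δl = ±1)
(f) forbidden — Δl = +6 (E1 requires Δl = ±1)
(g) forbidden — Δl = -2 (E1 requires Δl = ±1)
(h) allowed
Total allowed: 2 of 8.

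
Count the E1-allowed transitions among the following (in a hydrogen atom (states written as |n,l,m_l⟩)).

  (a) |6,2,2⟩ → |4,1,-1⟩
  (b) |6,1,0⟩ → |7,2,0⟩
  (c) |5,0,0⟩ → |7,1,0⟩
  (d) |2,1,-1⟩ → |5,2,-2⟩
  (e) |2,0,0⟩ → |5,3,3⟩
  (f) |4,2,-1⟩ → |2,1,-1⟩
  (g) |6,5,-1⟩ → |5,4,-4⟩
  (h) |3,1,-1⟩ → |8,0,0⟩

(a) forbidden — Δm_l = -3 (E1 requires Δm_l = 0, ±1)
(b) allowed
(c) allowed
(d) allowed
(e) forbidden — Δl = +3 (E1 requires Δl = ±1); Δm_l = +3 (E1 requires Δm_l = 0, ±1)
(f) allowed
(g) forbidden — Δm_l = -3 (E1 requires Δm_l = 0, ±1)
(h) allowed
Total allowed: 5 of 8.

5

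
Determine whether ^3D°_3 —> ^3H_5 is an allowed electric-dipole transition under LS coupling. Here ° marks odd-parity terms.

forbidden

Initial level: S=1, L=2, J=3, parity odd. Final level: S=1, L=5, J=5, parity even.
ΔJ = 0, ±1 (not J=0↔0): J: 3 → 5, ΔJ = +2 — fails.
ΔS = 0: S: 1 → 1 — ok.
ΔL = 0, ±1 (not L=0↔0): L: 2 → 5, ΔL = +3 — fails.
Parity must change: odd → even — ok.
Rule(s) violated: ΔL, ΔJ.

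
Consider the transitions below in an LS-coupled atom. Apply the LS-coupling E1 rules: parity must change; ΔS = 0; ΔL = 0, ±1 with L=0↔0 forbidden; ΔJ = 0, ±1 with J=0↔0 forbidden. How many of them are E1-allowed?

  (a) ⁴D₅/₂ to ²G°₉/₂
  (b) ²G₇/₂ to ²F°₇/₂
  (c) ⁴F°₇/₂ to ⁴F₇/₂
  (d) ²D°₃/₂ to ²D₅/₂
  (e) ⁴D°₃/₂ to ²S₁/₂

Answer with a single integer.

(a) forbidden (ΔS, ΔL, ΔJ fail)
(b) allowed
(c) allowed
(d) allowed
(e) forbidden (ΔS, ΔL fail)
Total allowed: 3 of 5.

3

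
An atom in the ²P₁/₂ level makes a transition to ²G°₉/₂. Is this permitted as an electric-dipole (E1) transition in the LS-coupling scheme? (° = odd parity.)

forbidden

Initial level: S=1/2, L=1, J=1/2, parity even. Final level: S=1/2, L=4, J=9/2, parity odd.
ΔS = 0: S: 1/2 → 1/2 — passes.
Parity must change: even → odd — passes.
ΔJ = 0, ±1 (not J=0↔0): J: 1/2 → 9/2, ΔJ = +4 — fails.
ΔL = 0, ±1 (not L=0↔0): L: 1 → 4, ΔL = +3 — fails.
Rule(s) violated: ΔL, ΔJ.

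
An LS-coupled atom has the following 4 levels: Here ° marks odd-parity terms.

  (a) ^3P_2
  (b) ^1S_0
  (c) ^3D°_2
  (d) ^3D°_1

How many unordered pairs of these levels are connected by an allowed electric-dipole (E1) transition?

(a)–(b): forbidden (parity, ΔS, ΔJ).
(a)–(c): allowed.
(a)–(d): allowed.
(b)–(c): forbidden (ΔS, ΔL, ΔJ).
(b)–(d): forbidden (ΔS, ΔL).
(c)–(d): forbidden (parity).
Allowed pairs: 2 of 6.

2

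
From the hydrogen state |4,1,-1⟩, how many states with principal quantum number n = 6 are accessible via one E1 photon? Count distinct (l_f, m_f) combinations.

4

E1 requires Δl = ±1, so l_f ∈ {0, 2}; with 0 ≤ l_f ≤ n_f−1 = 5, the allowed l_f values are {0, 2}.
For l_f = 0: m_f ∈ {m_i−1, m_i, m_i+1} ∩ [−0, 0] = {0} → 1 state.
For l_f = 2: m_f ∈ {m_i−1, m_i, m_i+1} ∩ [−2, 2] = {-2, -1, 0} → 3 states.
Total: 4.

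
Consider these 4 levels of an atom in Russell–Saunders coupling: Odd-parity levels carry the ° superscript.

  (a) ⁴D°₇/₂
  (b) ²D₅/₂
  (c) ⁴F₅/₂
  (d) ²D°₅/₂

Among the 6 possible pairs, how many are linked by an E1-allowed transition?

2

(a)–(b): forbidden (ΔS).
(a)–(c): allowed.
(a)–(d): forbidden (parity, ΔS).
(b)–(c): forbidden (parity, ΔS).
(b)–(d): allowed.
(c)–(d): forbidden (ΔS).
Allowed pairs: 2 of 6.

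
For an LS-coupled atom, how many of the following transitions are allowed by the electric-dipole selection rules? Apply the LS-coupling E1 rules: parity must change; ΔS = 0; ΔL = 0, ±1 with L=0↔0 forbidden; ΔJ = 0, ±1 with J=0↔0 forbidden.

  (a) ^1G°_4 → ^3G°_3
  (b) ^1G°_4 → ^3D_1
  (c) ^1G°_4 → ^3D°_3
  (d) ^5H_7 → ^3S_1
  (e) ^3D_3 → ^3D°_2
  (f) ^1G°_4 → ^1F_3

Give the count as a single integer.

2

(a) forbidden (parity, ΔS fail)
(b) forbidden (ΔS, ΔL, ΔJ fail)
(c) forbidden (parity, ΔS, ΔL fail)
(d) forbidden (parity, ΔS, ΔL, ΔJ fail)
(e) allowed
(f) allowed
Total allowed: 2 of 6.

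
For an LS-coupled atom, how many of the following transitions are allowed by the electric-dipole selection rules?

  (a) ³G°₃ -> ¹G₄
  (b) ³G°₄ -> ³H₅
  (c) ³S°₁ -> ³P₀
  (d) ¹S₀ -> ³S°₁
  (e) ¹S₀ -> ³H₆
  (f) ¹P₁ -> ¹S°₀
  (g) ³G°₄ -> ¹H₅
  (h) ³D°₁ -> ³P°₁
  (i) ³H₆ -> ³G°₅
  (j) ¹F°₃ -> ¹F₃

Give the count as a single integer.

5

(a) forbidden (ΔS fails)
(b) allowed
(c) allowed
(d) forbidden (ΔS, ΔL fail)
(e) forbidden (parity, ΔS, ΔL, ΔJ fail)
(f) allowed
(g) forbidden (ΔS fails)
(h) forbidden (parity fails)
(i) allowed
(j) allowed
Total allowed: 5 of 10.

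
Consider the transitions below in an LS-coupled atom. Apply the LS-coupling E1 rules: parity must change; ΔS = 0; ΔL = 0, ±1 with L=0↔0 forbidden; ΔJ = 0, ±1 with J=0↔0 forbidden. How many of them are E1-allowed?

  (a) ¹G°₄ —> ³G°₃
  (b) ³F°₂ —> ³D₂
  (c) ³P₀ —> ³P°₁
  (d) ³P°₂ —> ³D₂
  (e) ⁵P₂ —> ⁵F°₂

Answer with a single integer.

(a) forbidden (parity, ΔS fail)
(b) allowed
(c) allowed
(d) allowed
(e) forbidden (ΔL fails)
Total allowed: 3 of 5.

3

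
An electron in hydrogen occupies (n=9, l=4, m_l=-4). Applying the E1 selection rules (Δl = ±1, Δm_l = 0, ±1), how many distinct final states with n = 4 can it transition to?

E1 requires Δl = ±1, so l_f ∈ {3, 5}; with 0 ≤ l_f ≤ n_f−1 = 3, the allowed l_f values are {3}.
For l_f = 3: m_f ∈ {m_i−1, m_i, m_i+1} ∩ [−3, 3] = {-3} → 1 state.
Total: 1.

1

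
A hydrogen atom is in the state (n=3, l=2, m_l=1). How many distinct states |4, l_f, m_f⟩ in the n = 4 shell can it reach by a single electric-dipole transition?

E1 requires Δl = ±1, so l_f ∈ {1, 3}; with 0 ≤ l_f ≤ n_f−1 = 3, the allowed l_f values are {1, 3}.
For l_f = 1: m_f ∈ {m_i−1, m_i, m_i+1} ∩ [−1, 1] = {0, 1} → 2 states.
For l_f = 3: m_f ∈ {m_i−1, m_i, m_i+1} ∩ [−3, 3] = {0, 1, 2} → 3 states.
Total: 5.

5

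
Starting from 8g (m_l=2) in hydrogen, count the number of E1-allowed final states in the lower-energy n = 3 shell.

0

E1 requires l_f ∈ {3, 5}, but neither lies in [0, 2], so no final state is reachable.
Total: 0.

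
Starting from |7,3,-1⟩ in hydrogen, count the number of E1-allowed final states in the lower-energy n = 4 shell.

E1 requires Δl = ±1, so l_f ∈ {2, 4}; with 0 ≤ l_f ≤ n_f−1 = 3, the allowed l_f values are {2}.
For l_f = 2: m_f ∈ {m_i−1, m_i, m_i+1} ∩ [−2, 2] = {-2, -1, 0} → 3 states.
Total: 3.

3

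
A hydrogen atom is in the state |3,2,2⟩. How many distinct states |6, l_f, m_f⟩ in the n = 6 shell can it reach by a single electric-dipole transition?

4

E1 requires Δl = ±1, so l_f ∈ {1, 3}; with 0 ≤ l_f ≤ n_f−1 = 5, the allowed l_f values are {1, 3}.
For l_f = 1: m_f ∈ {m_i−1, m_i, m_i+1} ∩ [−1, 1] = {1} → 1 state.
For l_f = 3: m_f ∈ {m_i−1, m_i, m_i+1} ∩ [−3, 3] = {1, 2, 3} → 3 states.
Total: 4.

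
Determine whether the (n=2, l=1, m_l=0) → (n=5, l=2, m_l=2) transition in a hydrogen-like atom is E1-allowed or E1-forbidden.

forbidden

Initial l = 1, final l = 2, so Δl = +1. E1 requires Δl = ±1: ✓.
Δm_l = 2 − (0) = +2. E1 requires Δm_l = 0, ±1: ✗.
The transition is electric-dipole forbidden.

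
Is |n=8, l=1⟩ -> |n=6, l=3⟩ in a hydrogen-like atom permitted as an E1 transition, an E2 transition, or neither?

E2

Δl = 3 − 1 = +2; l_i + l_f = 4.
E1 (Δl = ±1): not satisfied.
E2 (Δl = 0,±2, l_i+l_f ≥ 2): satisfied.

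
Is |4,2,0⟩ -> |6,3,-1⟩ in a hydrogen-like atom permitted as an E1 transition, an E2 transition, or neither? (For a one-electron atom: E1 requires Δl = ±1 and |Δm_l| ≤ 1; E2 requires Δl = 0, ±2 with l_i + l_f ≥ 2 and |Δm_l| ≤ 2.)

Δl = 3 − 2 = +1; l_i + l_f = 5.
Δm_l = -1.
E1 (Δl = ±1, |Δm_l| ≤ 1): satisfied.
E2 (Δl = 0,±2, l_i+l_f ≥ 2, |Δm_l| ≤ 2): not satisfied.

E1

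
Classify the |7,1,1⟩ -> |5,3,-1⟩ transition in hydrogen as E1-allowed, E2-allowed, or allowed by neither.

Δl = 3 − 1 = +2; l_i + l_f = 4.
Δm_l = -2.
E1 (Δl = ±1, |Δm_l| ≤ 1): not satisfied.
E2 (Δl = 0,±2, l_i+l_f ≥ 2, |Δm_l| ≤ 2): satisfied.

E2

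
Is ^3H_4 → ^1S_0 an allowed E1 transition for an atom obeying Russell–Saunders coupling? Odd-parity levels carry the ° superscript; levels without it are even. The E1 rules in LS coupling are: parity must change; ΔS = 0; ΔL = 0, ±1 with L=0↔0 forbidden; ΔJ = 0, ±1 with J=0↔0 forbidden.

Parity must change: even → even — ✗.
ΔS = 0: S: 1 → 0 — ✗.
ΔL = 0, ±1 (not L=0↔0): L: 5 → 0, ΔL = -5 — ✗.
ΔJ = 0, ±1 (not J=0↔0): J: 4 → 0, ΔJ = -4 — ✗.
Rule(s) violated: parity, ΔS, ΔL, ΔJ.

forbidden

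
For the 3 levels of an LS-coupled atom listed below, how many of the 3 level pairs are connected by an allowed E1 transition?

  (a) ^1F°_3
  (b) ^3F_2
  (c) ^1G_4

1

(a)–(b): forbidden (ΔS).
(a)–(c): allowed.
(b)–(c): forbidden (parity, ΔS, ΔJ).
Allowed pairs: 1 of 3.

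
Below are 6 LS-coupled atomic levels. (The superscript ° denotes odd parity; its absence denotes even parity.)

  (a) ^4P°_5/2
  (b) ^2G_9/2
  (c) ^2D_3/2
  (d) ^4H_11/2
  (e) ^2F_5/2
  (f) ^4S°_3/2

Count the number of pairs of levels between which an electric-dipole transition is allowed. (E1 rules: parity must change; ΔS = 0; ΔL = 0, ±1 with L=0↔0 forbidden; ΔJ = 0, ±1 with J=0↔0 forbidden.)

0

(a)–(b): forbidden (ΔS, ΔL, ΔJ).
(a)–(c): forbidden (ΔS).
(a)–(d): forbidden (ΔL, ΔJ).
(a)–(e): forbidden (ΔS, ΔL).
(a)–(f): forbidden (parity).
(b)–(c): forbidden (parity, ΔL, ΔJ).
(b)–(d): forbidden (parity, ΔS).
(b)–(e): forbidden (parity, ΔJ).
(b)–(f): forbidden (ΔS, ΔL, ΔJ).
(c)–(d): forbidden (parity, ΔS, ΔL, ΔJ).
(c)–(e): forbidden (parity).
(c)–(f): forbidden (ΔS, ΔL).
(d)–(e): forbidden (parity, ΔS, ΔL, ΔJ).
(d)–(f): forbidden (ΔL, ΔJ).
(e)–(f): forbidden (ΔS, ΔL).
Allowed pairs: 0 of 15.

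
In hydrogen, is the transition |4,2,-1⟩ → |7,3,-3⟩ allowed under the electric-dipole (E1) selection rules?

forbidden

l: 2 → 3 (Δl = +1). Δl = ±1 satisfied.
m_l: -1 → -3 (Δm_l = -2). |Δm_l| ≤ 1 violated.
The transition is electric-dipole forbidden.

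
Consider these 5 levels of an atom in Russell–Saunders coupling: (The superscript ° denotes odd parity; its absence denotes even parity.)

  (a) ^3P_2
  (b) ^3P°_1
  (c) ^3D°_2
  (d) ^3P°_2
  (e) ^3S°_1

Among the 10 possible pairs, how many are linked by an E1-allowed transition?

(a)–(b): allowed.
(a)–(c): allowed.
(a)–(d): allowed.
(a)–(e): allowed.
(b)–(c): forbidden (parity).
(b)–(d): forbidden (parity).
(b)–(e): forbidden (parity).
(c)–(d): forbidden (parity).
(c)–(e): forbidden (parity, ΔL).
(d)–(e): forbidden (parity).
Allowed pairs: 4 of 10.

4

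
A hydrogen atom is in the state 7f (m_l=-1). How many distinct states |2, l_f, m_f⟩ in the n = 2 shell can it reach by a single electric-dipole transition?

E1 requires l_f ∈ {2, 4}, but neither lies in [0, 1], so no final state is reachable.
Total: 0.

0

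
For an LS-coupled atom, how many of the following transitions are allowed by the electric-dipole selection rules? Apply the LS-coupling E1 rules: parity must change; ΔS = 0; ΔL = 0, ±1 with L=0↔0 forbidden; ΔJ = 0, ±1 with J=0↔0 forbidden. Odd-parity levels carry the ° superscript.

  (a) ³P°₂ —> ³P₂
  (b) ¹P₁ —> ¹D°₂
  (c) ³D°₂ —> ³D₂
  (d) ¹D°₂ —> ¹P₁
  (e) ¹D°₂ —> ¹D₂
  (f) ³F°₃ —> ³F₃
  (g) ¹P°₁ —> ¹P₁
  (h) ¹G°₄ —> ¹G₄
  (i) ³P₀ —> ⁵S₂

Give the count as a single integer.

(a) allowed
(b) allowed
(c) allowed
(d) allowed
(e) allowed
(f) allowed
(g) allowed
(h) allowed
(i) forbidden (parity, ΔS, ΔJ fail)
Total allowed: 8 of 9.

8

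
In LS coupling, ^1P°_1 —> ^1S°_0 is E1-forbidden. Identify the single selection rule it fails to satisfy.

parity

Reading off the term symbols: S 0→0, L 1→0, J 1→0, parity odd→odd.
Parity must change: odd → odd — fails.
ΔS = 0: S: 0 → 0 — ok.
ΔL = 0, ±1 (not L=0↔0): L: 1 → 0, ΔL = -1 — ok.
ΔJ = 0, ±1 (not J=0↔0): J: 1 → 0, ΔJ = -1 — ok.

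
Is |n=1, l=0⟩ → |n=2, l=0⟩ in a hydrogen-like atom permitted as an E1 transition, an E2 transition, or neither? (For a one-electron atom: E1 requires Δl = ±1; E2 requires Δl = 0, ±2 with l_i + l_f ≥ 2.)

Δl = 0 − 0 = +0; l_i + l_f = 0.
E1 (Δl = ±1): not satisfied.
E2 (Δl = 0,±2, l_i+l_f ≥ 2): not satisfied.

neither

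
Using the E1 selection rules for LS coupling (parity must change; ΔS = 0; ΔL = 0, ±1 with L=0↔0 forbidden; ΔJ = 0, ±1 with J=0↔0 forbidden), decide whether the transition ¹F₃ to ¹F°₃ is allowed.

allowed

Initial level: S=0, L=3, J=3, parity even. Final level: S=0, L=3, J=3, parity odd.
Parity must change: even → odd — satisfied.
ΔJ = 0, ±1 (not J=0↔0): J: 3 → 3, ΔJ = +0 — satisfied.
ΔL = 0, ±1 (not L=0↔0): L: 3 → 3, ΔL = +0 — satisfied.
ΔS = 0: S: 0 → 0 — satisfied.
All four E1 rules are satisfied.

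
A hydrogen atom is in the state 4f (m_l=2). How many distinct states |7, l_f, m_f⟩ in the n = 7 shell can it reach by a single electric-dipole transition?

E1 requires Δl = ±1, so l_f ∈ {2, 4}; with 0 ≤ l_f ≤ n_f−1 = 6, the allowed l_f values are {2, 4}.
For l_f = 2: m_f ∈ {m_i−1, m_i, m_i+1} ∩ [−2, 2] = {1, 2} → 2 states.
For l_f = 4: m_f ∈ {m_i−1, m_i, m_i+1} ∩ [−4, 4] = {1, 2, 3} → 3 states.
Total: 5.

5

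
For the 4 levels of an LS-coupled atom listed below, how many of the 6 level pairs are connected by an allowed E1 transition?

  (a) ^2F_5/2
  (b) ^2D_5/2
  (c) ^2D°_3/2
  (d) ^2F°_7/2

4

(a)–(b): forbidden (parity).
(a)–(c): allowed.
(a)–(d): allowed.
(b)–(c): allowed.
(b)–(d): allowed.
(c)–(d): forbidden (parity, ΔJ).
Allowed pairs: 4 of 6.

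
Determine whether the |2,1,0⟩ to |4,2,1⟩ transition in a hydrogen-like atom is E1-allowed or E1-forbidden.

l: 1 → 2 (Δl = +1). Δl = ±1 ✓.
Δm_l = 1 − (0) = +1. E1 requires Δm_l = 0, ±1: ✓.
All E1 selection rules are satisfied.

allowed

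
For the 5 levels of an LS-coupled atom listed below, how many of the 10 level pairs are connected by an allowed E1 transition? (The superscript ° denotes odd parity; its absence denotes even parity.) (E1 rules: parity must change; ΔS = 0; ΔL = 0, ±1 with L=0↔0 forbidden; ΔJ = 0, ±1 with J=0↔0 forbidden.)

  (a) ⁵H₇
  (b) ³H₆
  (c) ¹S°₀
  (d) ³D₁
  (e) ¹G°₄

0

(a)–(b): forbidden (parity, ΔS).
(a)–(c): forbidden (ΔS, ΔL, ΔJ).
(a)–(d): forbidden (parity, ΔS, ΔL, ΔJ).
(a)–(e): forbidden (ΔS, ΔJ).
(b)–(c): forbidden (ΔS, ΔL, ΔJ).
(b)–(d): forbidden (parity, ΔL, ΔJ).
(b)–(e): forbidden (ΔS, ΔJ).
(c)–(d): forbidden (ΔS, ΔL).
(c)–(e): forbidden (parity, ΔL, ΔJ).
(d)–(e): forbidden (ΔS, ΔL, ΔJ).
Allowed pairs: 0 of 10.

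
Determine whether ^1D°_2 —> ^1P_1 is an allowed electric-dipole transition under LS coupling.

Parity must change: odd → even — passes.
ΔS = 0: S: 0 → 0 — passes.
ΔL = 0, ±1 (not L=0↔0): L: 2 → 1, ΔL = -1 — passes.
ΔJ = 0, ±1 (not J=0↔0): J: 2 → 1, ΔJ = -1 — passes.
All four E1 rules are satisfied.

allowed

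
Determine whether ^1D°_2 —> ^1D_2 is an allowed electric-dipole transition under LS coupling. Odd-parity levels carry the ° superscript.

allowed

Parity must change: odd → even — satisfied.
ΔS = 0: S: 0 → 0 — satisfied.
ΔL = 0, ±1 (not L=0↔0): L: 2 → 2, ΔL = +0 — satisfied.
ΔJ = 0, ±1 (not J=0↔0): J: 2 → 2, ΔJ = +0 — satisfied.
All four E1 rules are satisfied.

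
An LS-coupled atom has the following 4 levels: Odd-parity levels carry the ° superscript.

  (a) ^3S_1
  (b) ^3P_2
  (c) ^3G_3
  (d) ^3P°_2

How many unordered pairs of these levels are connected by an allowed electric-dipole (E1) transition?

(a)–(b): forbidden (parity).
(a)–(c): forbidden (parity, ΔL, ΔJ).
(a)–(d): allowed.
(b)–(c): forbidden (parity, ΔL).
(b)–(d): allowed.
(c)–(d): forbidden (ΔL).
Allowed pairs: 2 of 6.

2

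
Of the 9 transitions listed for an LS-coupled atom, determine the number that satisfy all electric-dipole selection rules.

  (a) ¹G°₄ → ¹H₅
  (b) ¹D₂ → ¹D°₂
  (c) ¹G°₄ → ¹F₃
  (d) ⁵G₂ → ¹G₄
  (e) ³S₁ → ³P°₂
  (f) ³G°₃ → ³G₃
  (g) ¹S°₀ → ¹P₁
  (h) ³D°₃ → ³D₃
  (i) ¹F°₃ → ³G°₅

(a) allowed
(b) allowed
(c) allowed
(d) forbidden (parity, ΔS, ΔJ fail)
(e) allowed
(f) allowed
(g) allowed
(h) allowed
(i) forbidden (parity, ΔS, ΔJ fail)
Total allowed: 7 of 9.

7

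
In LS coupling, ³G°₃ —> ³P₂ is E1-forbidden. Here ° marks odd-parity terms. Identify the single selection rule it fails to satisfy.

Reading off the term symbols: S 1→1, L 4→1, J 3→2, parity odd→even.
Parity must change: odd → even — ok.
ΔS = 0: S: 1 → 1 — ok.
ΔL = 0, ±1 (not L=0↔0): L: 4 → 1, ΔL = -3 — fails.
ΔJ = 0, ±1 (not J=0↔0): J: 3 → 2, ΔJ = -1 — ok.

the ΔL = 0, ±1 rule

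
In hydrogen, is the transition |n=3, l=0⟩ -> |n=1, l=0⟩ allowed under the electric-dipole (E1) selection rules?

Initial l = 0, final l = 0, so Δl = +0. E1 requires Δl = ±1: violated.
The transition is electric-dipole forbidden.

forbidden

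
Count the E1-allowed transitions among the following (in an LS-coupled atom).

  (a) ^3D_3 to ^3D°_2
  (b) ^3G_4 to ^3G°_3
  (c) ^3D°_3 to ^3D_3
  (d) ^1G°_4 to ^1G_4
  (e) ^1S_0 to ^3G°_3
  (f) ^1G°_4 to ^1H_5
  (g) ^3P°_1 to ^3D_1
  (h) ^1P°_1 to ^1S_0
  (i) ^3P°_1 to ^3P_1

8

(a) allowed
(b) allowed
(c) allowed
(d) allowed
(e) forbidden (ΔS, ΔL, ΔJ fail)
(f) allowed
(g) allowed
(h) allowed
(i) allowed
Total allowed: 8 of 9.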